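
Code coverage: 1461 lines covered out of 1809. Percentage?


Coverage = covered / total * 100
Coverage = 1461 / 1809 * 100
Coverage = 80.76%

80.76%


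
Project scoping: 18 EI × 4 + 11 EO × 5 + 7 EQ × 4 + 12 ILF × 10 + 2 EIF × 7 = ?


UFP = EI*4 + EO*5 + EQ*4 + ILF*10 + EIF*7
UFP = 18*4 + 11*5 + 7*4 + 12*10 + 2*7
UFP = 72 + 55 + 28 + 120 + 14
UFP = 289

289


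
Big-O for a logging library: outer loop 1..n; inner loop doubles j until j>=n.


Reasoning: linear outer times logarithmic inner
Complexity: O(n log n)

O(n log n)


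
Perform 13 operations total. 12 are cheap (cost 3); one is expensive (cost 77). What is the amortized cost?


Formula: Amortized cost = Total cost / Operations
Total cost = (12 * 3) + (1 * 77)
Total cost = 36 + 77 = 113
Amortized = 113 / 13 = 8.6923

8.6923


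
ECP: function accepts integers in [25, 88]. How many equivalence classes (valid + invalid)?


Valid range: [25, 88]
Class 1: x < 25 — invalid
Class 2: 25 ≤ x ≤ 88 — valid
Class 3: x > 88 — invalid
Total equivalence classes: 3

3 equivalence classes


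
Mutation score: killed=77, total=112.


Mutation score = killed / total * 100
Mutation score = 77 / 112 * 100
Mutation score = 68.75%

68.75%


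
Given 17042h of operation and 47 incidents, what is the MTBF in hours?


Formula: MTBF = Total operating time / Number of failures
MTBF = 17042 / 47
MTBF = 362.6 hours

362.6 hours


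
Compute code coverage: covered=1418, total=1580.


Coverage = covered / total * 100
Coverage = 1418 / 1580 * 100
Coverage = 89.75%

89.75%


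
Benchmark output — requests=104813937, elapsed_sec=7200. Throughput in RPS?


Formula: throughput = requests / seconds
throughput = 104813937 / 7200
throughput = 14557.49 requests/second

14557.49 requests/second


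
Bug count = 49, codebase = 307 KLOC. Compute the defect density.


Defect density = defects / KLOC
Defect density = 49 / 307
Defect density = 0.16 defects/KLOC

0.16 defects/KLOC


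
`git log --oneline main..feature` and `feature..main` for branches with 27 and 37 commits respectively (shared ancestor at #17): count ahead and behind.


Common ancestor: commit #17
feature commits after divergence: 27 - 17 = 10
main commits after divergence: 37 - 17 = 20
feature is 10 commits ahead of main
main is 20 commits ahead of feature

feature ahead: 10, main ahead: 20


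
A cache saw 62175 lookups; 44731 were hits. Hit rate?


Formula: hit rate = hits / (hits + misses) * 100
hit rate = 44731 / (44731 + 17444) * 100
hit rate = 44731 / 62175 * 100
hit rate = 71.94%

71.94%


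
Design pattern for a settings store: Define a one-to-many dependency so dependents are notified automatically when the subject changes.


This matches the Observer pattern

Observer


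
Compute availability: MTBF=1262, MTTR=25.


Availability = MTBF / (MTBF + MTTR)
Availability = 1262 / (1262 + 25)
Availability = 1262 / 1287
Availability = 98.0575%

98.0575%


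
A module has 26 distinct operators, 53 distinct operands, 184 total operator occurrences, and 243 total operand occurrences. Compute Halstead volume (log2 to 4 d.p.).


Formula: V = N * log2(η), where N = N1 + N2 and η = η1 + η2
η = 26 + 53 = 79
N = 184 + 243 = 427
log2(79) ≈ 6.3038
V = 427 * 6.3038 = 2691.72

2691.72


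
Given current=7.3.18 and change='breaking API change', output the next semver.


Current: 7.3.18
Change category: 'breaking API change' → major bump
SemVer rule: major bump → increment MAJOR, reset MINOR and PATCH to 0
New: 8.0.0

8.0.0


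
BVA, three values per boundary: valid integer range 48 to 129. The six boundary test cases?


Range: [48, 129]
Boundaries: just below min, min, min+1, max-1, max, just above max
Values: [47, 48, 49, 128, 129, 130]

[47, 48, 49, 128, 129, 130]


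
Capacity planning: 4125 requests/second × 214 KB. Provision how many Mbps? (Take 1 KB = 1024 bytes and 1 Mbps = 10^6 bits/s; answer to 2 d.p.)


Formula: Mbps = payload_bytes * RPS * 8 / 1e6
Payload per request = 214 KB = 214 * 1024 = 219136 bytes
Total bytes/sec = 219136 * 4125 = 903936000
Total bits/sec = 903936000 * 8 = 7231488000
Mbps = 7231488000 / 1e6 = 7231.49

7231.49 Mbps


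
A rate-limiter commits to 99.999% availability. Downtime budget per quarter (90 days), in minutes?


Formula: allowed downtime = period * (100 - SLA) / 100
Period (quarter (90 days)) = 129600 minutes
Unavailability fraction = (100 - 99.999) / 100
Allowed downtime = 129600 * (100 - 99.999) / 100
Allowed downtime = 1.296 minutes

1.296 minutes


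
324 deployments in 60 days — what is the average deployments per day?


Formula: deployments per day = releases / days
= 324 / 60
= 5.4 deploys/day
(equivalently, 37.8 deploys/week)

5.4 deploys/day


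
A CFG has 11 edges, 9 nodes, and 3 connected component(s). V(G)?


Formula: V(G) = E - N + 2P
V(G) = 11 - 9 + 2*3
V(G) = 2 + 6
V(G) = 8

8


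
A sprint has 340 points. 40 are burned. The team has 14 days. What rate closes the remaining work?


Formula: Required rate = Remaining points / Days left
Remaining = 340 - 40 = 300 points
Required rate = 300 / 14 = 21.43 points/day

21.43 points/day


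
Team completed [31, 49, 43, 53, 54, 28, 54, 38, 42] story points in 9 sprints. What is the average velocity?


Formula: Avg velocity = Total points / Number of sprints
Points: [31, 49, 43, 53, 54, 28, 54, 38, 42]
Sum = 31 + 49 + 43 + 53 + 54 + 28 + 54 + 38 + 42 = 392
Avg velocity = 392 / 9 = 43.56 points/sprint

43.56 points/sprint


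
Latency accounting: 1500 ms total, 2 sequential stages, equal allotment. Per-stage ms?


Formula: per_stage = total_budget / stages
per_stage = 1500 / 2
per_stage = 750.0 ms

750.0 ms


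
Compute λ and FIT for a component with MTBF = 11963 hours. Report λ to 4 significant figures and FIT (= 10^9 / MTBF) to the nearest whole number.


Formula: λ = 1 / MTBF; FIT = λ × 1e9 = 1e9 / MTBF
λ = 1 / 11963 ≈ 8.359e-05 failures/hour
FIT = 1e9 / 11963 ≈ 83591 failures per 1e9 hours (nearest whole number)

λ = 8.359e-05 /h, FIT = 83591


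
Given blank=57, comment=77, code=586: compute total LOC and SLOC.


Total LOC = blank + comment + code
Total LOC = 57 + 77 + 586 = 720
SLOC (source only) = code = 586

Total LOC: 720, SLOC: 586


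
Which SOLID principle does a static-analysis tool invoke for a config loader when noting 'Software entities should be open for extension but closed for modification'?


This describes the Open/Closed Principle (OCP)

Open/Closed Principle (OCP)


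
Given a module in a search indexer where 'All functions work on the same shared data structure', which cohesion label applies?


Reasoning: Functions share data
Type: Communicational cohesion

Communicational cohesion


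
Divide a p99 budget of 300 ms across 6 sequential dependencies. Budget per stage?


Formula: per_stage = total_budget / stages
per_stage = 300 / 6
per_stage = 50.0 ms

50.0 ms


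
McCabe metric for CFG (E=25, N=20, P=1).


Formula: V(G) = E - N + 2P
V(G) = 25 - 20 + 2*1
V(G) = 5 + 2
V(G) = 7

7


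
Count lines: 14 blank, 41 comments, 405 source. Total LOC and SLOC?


Total LOC = blank + comment + code
Total LOC = 14 + 41 + 405 = 460
SLOC (source only) = code = 405

Total LOC: 460, SLOC: 405


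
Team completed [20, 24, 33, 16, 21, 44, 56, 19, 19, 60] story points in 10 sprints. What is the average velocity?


Formula: Avg velocity = Total points / Number of sprints
Points: [20, 24, 33, 16, 21, 44, 56, 19, 19, 60]
Sum = 20 + 24 + 33 + 16 + 21 + 44 + 56 + 19 + 19 + 60 = 312
Avg velocity = 312 / 10 = 31.2 points/sprint

31.2 points/sprint


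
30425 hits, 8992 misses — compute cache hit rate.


Formula: hit rate = hits / (hits + misses) * 100
hit rate = 30425 / (30425 + 8992) * 100
hit rate = 30425 / 39417 * 100
hit rate = 77.19%

77.19%


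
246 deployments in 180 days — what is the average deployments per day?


Formula: deployments per day = releases / days
= 246 / 180
= 1.367 deploys/day
(equivalently, 9.57 deploys/week)

1.367 deploys/day


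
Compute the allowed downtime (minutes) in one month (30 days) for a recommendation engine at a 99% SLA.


Formula: allowed downtime = period * (100 - SLA) / 100
Period (month (30 days)) = 43200 minutes
Unavailability fraction = (100 - 99.0) / 100
Allowed downtime = 43200 * (100 - 99.0) / 100
Allowed downtime = 432.0 minutes

432.0 minutes


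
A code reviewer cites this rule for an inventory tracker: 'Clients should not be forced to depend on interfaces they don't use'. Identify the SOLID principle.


This describes the Interface Segregation Principle (ISP)

Interface Segregation Principle (ISP)


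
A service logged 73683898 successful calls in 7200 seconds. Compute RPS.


Formula: throughput = requests / seconds
throughput = 73683898 / 7200
throughput = 10233.87 requests/second

10233.87 requests/second


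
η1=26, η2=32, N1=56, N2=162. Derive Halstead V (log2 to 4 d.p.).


Formula: V = N * log2(η), where N = N1 + N2 and η = η1 + η2
η = 26 + 32 = 58
N = 56 + 162 = 218
log2(58) ≈ 5.8580
V = 218 * 5.8580 = 1277.04

1277.04


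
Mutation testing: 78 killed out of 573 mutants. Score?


Mutation score = killed / total * 100
Mutation score = 78 / 573 * 100
Mutation score = 13.61%

13.61%


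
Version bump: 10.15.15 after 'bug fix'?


Current: 10.15.15
Change category: 'bug fix' → patch bump
SemVer rule: patch bump → increment PATCH (MAJOR and MINOR unchanged)
New: 10.15.16

10.15.16


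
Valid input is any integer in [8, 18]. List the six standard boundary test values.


Range: [8, 18]
Boundaries: just below min, min, min+1, max-1, max, just above max
Values: [7, 8, 9, 17, 18, 19]

[7, 8, 9, 17, 18, 19]


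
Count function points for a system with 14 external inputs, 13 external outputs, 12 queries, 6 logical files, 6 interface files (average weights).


UFP = EI*4 + EO*5 + EQ*4 + ILF*10 + EIF*7
UFP = 14*4 + 13*5 + 12*4 + 6*10 + 6*7
UFP = 56 + 65 + 48 + 60 + 42
UFP = 271

271


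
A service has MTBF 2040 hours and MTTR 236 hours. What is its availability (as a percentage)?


Availability = MTBF / (MTBF + MTTR)
Availability = 2040 / (2040 + 236)
Availability = 2040 / 2276
Availability = 89.6309%

89.6309%


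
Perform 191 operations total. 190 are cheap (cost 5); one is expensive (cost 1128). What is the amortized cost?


Formula: Amortized cost = Total cost / Operations
Total cost = (190 * 5) + (1 * 1128)
Total cost = 950 + 1128 = 2078
Amortized = 2078 / 191 = 10.8796

10.8796


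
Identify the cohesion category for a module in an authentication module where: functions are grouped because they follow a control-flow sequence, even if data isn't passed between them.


Reasoning: Grouped by order of execution within a routine, not by data flow
Type: Procedural cohesion

Procedural cohesion


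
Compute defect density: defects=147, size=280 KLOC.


Defect density = defects / KLOC
Defect density = 147 / 280
Defect density = 0.525 defects/KLOC

0.525 defects/KLOC


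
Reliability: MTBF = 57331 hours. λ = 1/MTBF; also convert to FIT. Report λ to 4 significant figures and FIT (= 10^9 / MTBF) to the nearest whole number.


Formula: λ = 1 / MTBF; FIT = λ × 1e9 = 1e9 / MTBF
λ = 1 / 57331 ≈ 1.744e-05 failures/hour
FIT = 1e9 / 57331 ≈ 17443 failures per 1e9 hours (nearest whole number)

λ = 1.744e-05 /h, FIT = 17443


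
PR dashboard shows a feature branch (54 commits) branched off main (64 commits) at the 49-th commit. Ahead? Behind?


Common ancestor: commit #49
feature commits after divergence: 54 - 49 = 5
main commits after divergence: 64 - 49 = 15
feature is 5 commits ahead of main
main is 15 commits ahead of feature

feature ahead: 5, main ahead: 15


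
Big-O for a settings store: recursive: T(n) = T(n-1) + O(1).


Reasoning: linear recursion with constant work per frame
Complexity: O(n)

O(n)


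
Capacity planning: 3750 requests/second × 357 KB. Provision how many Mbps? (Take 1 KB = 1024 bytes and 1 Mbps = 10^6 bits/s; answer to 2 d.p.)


Formula: Mbps = payload_bytes * RPS * 8 / 1e6
Payload per request = 357 KB = 357 * 1024 = 365568 bytes
Total bytes/sec = 365568 * 3750 = 1370880000
Total bits/sec = 1370880000 * 8 = 10967040000
Mbps = 10967040000 / 1e6 = 10967.04

10967.04 Mbps


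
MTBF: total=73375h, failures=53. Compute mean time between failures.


Formula: MTBF = Total operating time / Number of failures
MTBF = 73375 / 53
MTBF = 1384.43 hours

1384.43 hours


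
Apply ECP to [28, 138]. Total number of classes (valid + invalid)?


Valid range: [28, 138]
Class 1: x < 28 — invalid
Class 2: 28 ≤ x ≤ 138 — valid
Class 3: x > 138 — invalid
Total equivalence classes: 3

3 equivalence classes


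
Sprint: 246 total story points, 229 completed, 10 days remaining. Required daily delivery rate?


Formula: Required rate = Remaining points / Days left
Remaining = 246 - 229 = 17 points
Required rate = 17 / 10 = 1.7 points/day

1.7 points/day


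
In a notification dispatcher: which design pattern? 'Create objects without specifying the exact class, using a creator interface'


This matches the Factory Method pattern

Factory Method


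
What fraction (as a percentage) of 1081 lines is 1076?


Coverage = covered / total * 100
Coverage = 1076 / 1081 * 100
Coverage = 99.54%

99.54%


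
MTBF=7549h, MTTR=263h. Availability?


Availability = MTBF / (MTBF + MTTR)
Availability = 7549 / (7549 + 263)
Availability = 7549 / 7812
Availability = 96.6334%

96.6334%


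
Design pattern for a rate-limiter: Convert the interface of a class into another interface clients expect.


This matches the Adapter pattern

Adapter


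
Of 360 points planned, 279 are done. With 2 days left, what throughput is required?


Formula: Required rate = Remaining points / Days left
Remaining = 360 - 279 = 81 points
Required rate = 81 / 2 = 40.5 points/day

40.5 points/day


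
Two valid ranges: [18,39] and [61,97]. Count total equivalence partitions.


Valid ranges: [18,39] and [61,97]
Class 1: x < 18 — invalid
Class 2: 18 ≤ x ≤ 39 — valid
Class 3: 39 < x < 61 — invalid (gap between ranges)
Class 4: 61 ≤ x ≤ 97 — valid
Class 5: x > 97 — invalid
Total equivalence classes: 5

5 equivalence classes


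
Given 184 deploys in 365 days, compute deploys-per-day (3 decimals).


Formula: deployments per day = releases / days
= 184 / 365
= 0.504 deploys/day
(equivalently, 3.53 deploys/week)

0.504 deploys/day


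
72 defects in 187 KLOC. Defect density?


Defect density = defects / KLOC
Defect density = 72 / 187
Defect density = 0.385 defects/KLOC

0.385 defects/KLOC


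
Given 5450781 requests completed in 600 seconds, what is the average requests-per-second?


Formula: throughput = requests / seconds
throughput = 5450781 / 600
throughput = 9084.64 requests/second

9084.64 requests/second


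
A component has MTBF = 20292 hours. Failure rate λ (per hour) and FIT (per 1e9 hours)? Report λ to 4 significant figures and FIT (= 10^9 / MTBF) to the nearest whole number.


Formula: λ = 1 / MTBF; FIT = λ × 1e9 = 1e9 / MTBF
λ = 1 / 20292 ≈ 4.928e-05 failures/hour
FIT = 1e9 / 20292 ≈ 49281 failures per 1e9 hours (nearest whole number)

λ = 4.928e-05 /h, FIT = 49281


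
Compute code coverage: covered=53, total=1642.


Coverage = covered / total * 100
Coverage = 53 / 1642 * 100
Coverage = 3.23%

3.23%


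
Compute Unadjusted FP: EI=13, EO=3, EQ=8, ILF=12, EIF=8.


UFP = EI*4 + EO*5 + EQ*4 + ILF*10 + EIF*7
UFP = 13*4 + 3*5 + 8*4 + 12*10 + 8*7
UFP = 52 + 15 + 32 + 120 + 56
UFP = 275

275


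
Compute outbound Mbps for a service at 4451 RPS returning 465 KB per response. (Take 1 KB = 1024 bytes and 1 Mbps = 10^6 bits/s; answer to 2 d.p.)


Formula: Mbps = payload_bytes * RPS * 8 / 1e6
Payload per request = 465 KB = 465 * 1024 = 476160 bytes
Total bytes/sec = 476160 * 4451 = 2119388160
Total bits/sec = 2119388160 * 8 = 16955105280
Mbps = 16955105280 / 1e6 = 16955.11

16955.11 Mbps


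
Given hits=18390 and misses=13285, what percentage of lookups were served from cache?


Formula: hit rate = hits / (hits + misses) * 100
hit rate = 18390 / (18390 + 13285) * 100
hit rate = 18390 / 31675 * 100
hit rate = 58.06%

58.06%


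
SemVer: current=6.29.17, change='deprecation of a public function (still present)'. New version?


Current: 6.29.17
Change category: 'deprecation of a public function (still present)' → minor bump
SemVer rule: minor bump → increment MINOR, reset PATCH to 0 (MAJOR unchanged)
New: 6.30.0

6.30.0


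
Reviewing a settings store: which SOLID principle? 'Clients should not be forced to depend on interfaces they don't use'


This describes the Interface Segregation Principle (ISP)

Interface Segregation Principle (ISP)


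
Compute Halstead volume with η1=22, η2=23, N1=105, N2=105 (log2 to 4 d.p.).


Formula: V = N * log2(η), where N = N1 + N2 and η = η1 + η2
η = 22 + 23 = 45
N = 105 + 105 = 210
log2(45) ≈ 5.4919
V = 210 * 5.4919 = 1153.30

1153.30


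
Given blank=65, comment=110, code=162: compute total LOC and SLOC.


Total LOC = blank + comment + code
Total LOC = 65 + 110 + 162 = 337
SLOC (source only) = code = 162

Total LOC: 337, SLOC: 162


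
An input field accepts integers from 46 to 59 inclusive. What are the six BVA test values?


Range: [46, 59]
Boundaries: just below min, min, min+1, max-1, max, just above max
Values: [45, 46, 47, 58, 59, 60]

[45, 46, 47, 58, 59, 60]


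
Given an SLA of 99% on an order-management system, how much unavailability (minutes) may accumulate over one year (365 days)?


Formula: allowed downtime = period * (100 - SLA) / 100
Period (year (365 days)) = 525600 minutes
Unavailability fraction = (100 - 99.0) / 100
Allowed downtime = 525600 * (100 - 99.0) / 100
Allowed downtime = 5256.0 minutes

5256.0 minutes


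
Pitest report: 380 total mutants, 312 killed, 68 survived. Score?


Mutation score = killed / total * 100
Mutation score = 312 / 380 * 100
Mutation score = 82.11%

82.11%


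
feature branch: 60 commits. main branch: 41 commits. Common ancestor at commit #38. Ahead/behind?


Common ancestor: commit #38
feature commits after divergence: 60 - 38 = 22
main commits after divergence: 41 - 38 = 3
feature is 22 commits ahead of main
main is 3 commits ahead of feature

feature ahead: 22, main ahead: 3


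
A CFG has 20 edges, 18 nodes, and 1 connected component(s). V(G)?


Formula: V(G) = E - N + 2P
V(G) = 20 - 18 + 2*1
V(G) = 2 + 2
V(G) = 4

4


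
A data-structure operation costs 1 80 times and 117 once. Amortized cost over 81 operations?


Formula: Amortized cost = Total cost / Operations
Total cost = (80 * 1) + (1 * 117)
Total cost = 80 + 117 = 197
Amortized = 197 / 81 = 2.4321

2.4321


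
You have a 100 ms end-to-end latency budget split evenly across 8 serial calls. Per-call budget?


Formula: per_stage = total_budget / stages
per_stage = 100 / 8
per_stage = 12.5 ms

12.5 ms


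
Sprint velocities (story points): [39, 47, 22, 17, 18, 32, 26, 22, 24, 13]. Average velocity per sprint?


Formula: Avg velocity = Total points / Number of sprints
Points: [39, 47, 22, 17, 18, 32, 26, 22, 24, 13]
Sum = 39 + 47 + 22 + 17 + 18 + 32 + 26 + 22 + 24 + 13 = 260
Avg velocity = 260 / 10 = 26.0 points/sprint

26.0 points/sprint


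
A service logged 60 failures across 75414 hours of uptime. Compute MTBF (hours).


Formula: MTBF = Total operating time / Number of failures
MTBF = 75414 / 60
MTBF = 1256.9 hours

1256.9 hours


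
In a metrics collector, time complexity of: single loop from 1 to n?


Reasoning: one pass through n items
Complexity: O(n)

O(n)


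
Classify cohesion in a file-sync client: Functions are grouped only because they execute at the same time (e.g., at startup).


Reasoning: Related by timing only
Type: Temporal cohesion

Temporal cohesion


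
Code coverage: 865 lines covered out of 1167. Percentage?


Coverage = covered / total * 100
Coverage = 865 / 1167 * 100
Coverage = 74.12%

74.12%


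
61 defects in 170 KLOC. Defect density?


Defect density = defects / KLOC
Defect density = 61 / 170
Defect density = 0.359 defects/KLOC

0.359 defects/KLOC


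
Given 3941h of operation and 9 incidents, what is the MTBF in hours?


Formula: MTBF = Total operating time / Number of failures
MTBF = 3941 / 9
MTBF = 437.89 hours

437.89 hours


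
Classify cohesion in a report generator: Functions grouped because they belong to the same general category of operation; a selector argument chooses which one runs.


Reasoning: Grouped by category of activity, not by data or sequence
Type: Logical cohesion

Logical cohesion


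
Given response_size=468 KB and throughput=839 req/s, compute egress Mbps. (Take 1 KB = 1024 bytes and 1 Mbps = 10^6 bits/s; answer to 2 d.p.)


Formula: Mbps = payload_bytes * RPS * 8 / 1e6
Payload per request = 468 KB = 468 * 1024 = 479232 bytes
Total bytes/sec = 479232 * 839 = 402075648
Total bits/sec = 402075648 * 8 = 3216605184
Mbps = 3216605184 / 1e6 = 3216.61

3216.61 Mbps


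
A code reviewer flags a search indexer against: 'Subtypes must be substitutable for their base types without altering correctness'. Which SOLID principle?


This describes the Liskov Substitution Principle (LSP)

Liskov Substitution Principle (LSP)


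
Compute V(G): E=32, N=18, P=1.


Formula: V(G) = E - N + 2P
V(G) = 32 - 18 + 2*1
V(G) = 14 + 2
V(G) = 16

16


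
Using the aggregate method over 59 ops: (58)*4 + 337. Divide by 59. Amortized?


Formula: Amortized cost = Total cost / Operations
Total cost = (58 * 4) + (1 * 337)
Total cost = 232 + 337 = 569
Amortized = 569 / 59 = 9.6441

9.6441


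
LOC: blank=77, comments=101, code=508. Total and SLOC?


Total LOC = blank + comment + code
Total LOC = 77 + 101 + 508 = 686
SLOC (source only) = code = 508

Total LOC: 686, SLOC: 508


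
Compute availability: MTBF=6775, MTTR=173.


Availability = MTBF / (MTBF + MTTR)
Availability = 6775 / (6775 + 173)
Availability = 6775 / 6948
Availability = 97.5101%

97.5101%


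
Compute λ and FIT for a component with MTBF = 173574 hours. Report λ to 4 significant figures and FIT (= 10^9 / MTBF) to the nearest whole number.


Formula: λ = 1 / MTBF; FIT = λ × 1e9 = 1e9 / MTBF
λ = 1 / 173574 ≈ 5.761e-06 failures/hour
FIT = 1e9 / 173574 ≈ 5761 failures per 1e9 hours (nearest whole number)

λ = 5.761e-06 /h, FIT = 5761


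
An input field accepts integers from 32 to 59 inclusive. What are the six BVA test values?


Range: [32, 59]
Boundaries: just below min, min, min+1, max-1, max, just above max
Values: [31, 32, 33, 58, 59, 60]

[31, 32, 33, 58, 59, 60]


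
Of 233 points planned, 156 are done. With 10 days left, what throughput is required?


Formula: Required rate = Remaining points / Days left
Remaining = 233 - 156 = 77 points
Required rate = 77 / 10 = 7.7 points/day

7.7 points/day


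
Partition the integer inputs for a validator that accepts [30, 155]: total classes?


Valid range: [30, 155]
Class 1: x < 30 — invalid
Class 2: 30 ≤ x ≤ 155 — valid
Class 3: x > 155 — invalid
Total equivalence classes: 3

3 equivalence classes


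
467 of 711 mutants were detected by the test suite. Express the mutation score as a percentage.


Mutation score = killed / total * 100
Mutation score = 467 / 711 * 100
Mutation score = 65.68%

65.68%


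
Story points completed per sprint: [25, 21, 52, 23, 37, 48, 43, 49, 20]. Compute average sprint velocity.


Formula: Avg velocity = Total points / Number of sprints
Points: [25, 21, 52, 23, 37, 48, 43, 49, 20]
Sum = 25 + 21 + 52 + 23 + 37 + 48 + 43 + 49 + 20 = 318
Avg velocity = 318 / 9 = 35.33 points/sprint

35.33 points/sprint


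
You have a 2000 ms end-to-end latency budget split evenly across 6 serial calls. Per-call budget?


Formula: per_stage = total_budget / stages
per_stage = 2000 / 6
per_stage = 333.33 ms

333.33 ms


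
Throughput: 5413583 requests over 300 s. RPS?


Formula: throughput = requests / seconds
throughput = 5413583 / 300
throughput = 18045.28 requests/second

18045.28 requests/second


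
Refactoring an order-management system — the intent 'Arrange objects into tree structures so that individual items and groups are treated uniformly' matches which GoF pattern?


This matches the Composite pattern

Composite


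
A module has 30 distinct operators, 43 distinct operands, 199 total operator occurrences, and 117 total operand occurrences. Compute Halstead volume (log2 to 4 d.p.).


Formula: V = N * log2(η), where N = N1 + N2 and η = η1 + η2
η = 30 + 43 = 73
N = 199 + 117 = 316
log2(73) ≈ 6.1898
V = 316 * 6.1898 = 1955.98

1955.98


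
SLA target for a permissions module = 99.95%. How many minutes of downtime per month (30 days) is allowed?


Formula: allowed downtime = period * (100 - SLA) / 100
Period (month (30 days)) = 43200 minutes
Unavailability fraction = (100 - 99.95) / 100
Allowed downtime = 43200 * (100 - 99.95) / 100
Allowed downtime = 21.6 minutes

21.6 minutes


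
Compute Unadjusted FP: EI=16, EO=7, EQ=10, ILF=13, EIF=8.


UFP = EI*4 + EO*5 + EQ*4 + ILF*10 + EIF*7
UFP = 16*4 + 7*5 + 10*4 + 13*10 + 8*7
UFP = 64 + 35 + 40 + 130 + 56
UFP = 325

325


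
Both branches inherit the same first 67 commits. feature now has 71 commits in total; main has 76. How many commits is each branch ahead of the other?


Common ancestor: commit #67
feature commits after divergence: 71 - 67 = 4
main commits after divergence: 76 - 67 = 9
feature is 4 commits ahead of main
main is 9 commits ahead of feature

feature ahead: 4, main ahead: 9


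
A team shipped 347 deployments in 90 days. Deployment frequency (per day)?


Formula: deployments per day = releases / days
= 347 / 90
= 3.856 deploys/day
(equivalently, 26.99 deploys/week)

3.856 deploys/day


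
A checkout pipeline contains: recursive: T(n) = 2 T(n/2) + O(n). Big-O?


Reasoning: master theorem case 2 (merge-sort recurrence)
Complexity: O(n log n)

O(n log n)


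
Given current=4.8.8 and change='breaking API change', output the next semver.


Current: 4.8.8
Change category: 'breaking API change' → major bump
SemVer rule: major bump → increment MAJOR, reset MINOR and PATCH to 0
New: 5.0.0

5.0.0


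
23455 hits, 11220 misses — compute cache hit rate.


Formula: hit rate = hits / (hits + misses) * 100
hit rate = 23455 / (23455 + 11220) * 100
hit rate = 23455 / 34675 * 100
hit rate = 67.64%

67.64%


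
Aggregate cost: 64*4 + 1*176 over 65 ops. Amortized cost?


Formula: Amortized cost = Total cost / Operations
Total cost = (64 * 4) + (1 * 176)
Total cost = 256 + 176 = 432
Amortized = 432 / 65 = 6.6462

6.6462


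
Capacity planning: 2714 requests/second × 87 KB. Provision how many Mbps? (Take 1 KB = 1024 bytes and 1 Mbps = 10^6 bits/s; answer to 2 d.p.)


Formula: Mbps = payload_bytes * RPS * 8 / 1e6
Payload per request = 87 KB = 87 * 1024 = 89088 bytes
Total bytes/sec = 89088 * 2714 = 241784832
Total bits/sec = 241784832 * 8 = 1934278656
Mbps = 1934278656 / 1e6 = 1934.28

1934.28 Mbps


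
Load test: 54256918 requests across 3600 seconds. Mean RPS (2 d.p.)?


Formula: throughput = requests / seconds
throughput = 54256918 / 3600
throughput = 15071.37 requests/second

15071.37 requests/second


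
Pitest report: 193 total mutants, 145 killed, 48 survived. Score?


Mutation score = killed / total * 100
Mutation score = 145 / 193 * 100
Mutation score = 75.13%

75.13%


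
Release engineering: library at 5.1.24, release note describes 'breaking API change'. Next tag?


Current: 5.1.24
Change category: 'breaking API change' → major bump
SemVer rule: major bump → increment MAJOR, reset MINOR and PATCH to 0
New: 6.0.0

6.0.0


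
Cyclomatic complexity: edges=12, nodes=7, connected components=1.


Formula: V(G) = E - N + 2P
V(G) = 12 - 7 + 2*1
V(G) = 5 + 2
V(G) = 7

7


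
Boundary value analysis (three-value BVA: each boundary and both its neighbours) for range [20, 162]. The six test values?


Range: [20, 162]
Boundaries: just below min, min, min+1, max-1, max, just above max
Values: [19, 20, 21, 161, 162, 163]

[19, 20, 21, 161, 162, 163]


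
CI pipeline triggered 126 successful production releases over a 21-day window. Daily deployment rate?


Formula: deployments per day = releases / days
= 126 / 21
= 6.0 deploys/day
(equivalently, 42.0 deploys/week)

6.0 deploys/day


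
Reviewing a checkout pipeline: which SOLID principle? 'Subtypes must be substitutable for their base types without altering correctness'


This describes the Liskov Substitution Principle (LSP)

Liskov Substitution Principle (LSP)


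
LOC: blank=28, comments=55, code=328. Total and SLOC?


Total LOC = blank + comment + code
Total LOC = 28 + 55 + 328 = 411
SLOC (source only) = code = 328

Total LOC: 411, SLOC: 328


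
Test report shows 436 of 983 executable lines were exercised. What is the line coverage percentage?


Coverage = covered / total * 100
Coverage = 436 / 983 * 100
Coverage = 44.35%

44.35%


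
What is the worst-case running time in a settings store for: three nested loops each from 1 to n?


Reasoning: three levels of nesting over n
Complexity: O(n^3)

O(n^3)


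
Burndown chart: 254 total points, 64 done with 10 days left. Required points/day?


Formula: Required rate = Remaining points / Days left
Remaining = 254 - 64 = 190 points
Required rate = 190 / 10 = 19.0 points/day

19.0 points/day


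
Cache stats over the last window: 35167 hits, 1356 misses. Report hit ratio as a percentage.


Formula: hit rate = hits / (hits + misses) * 100
hit rate = 35167 / (35167 + 1356) * 100
hit rate = 35167 / 36523 * 100
hit rate = 96.29%

96.29%


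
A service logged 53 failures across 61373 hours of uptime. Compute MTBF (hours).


Formula: MTBF = Total operating time / Number of failures
MTBF = 61373 / 53
MTBF = 1157.98 hours

1157.98 hours


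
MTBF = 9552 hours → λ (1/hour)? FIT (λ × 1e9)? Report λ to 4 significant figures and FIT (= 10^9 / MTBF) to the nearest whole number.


Formula: λ = 1 / MTBF; FIT = λ × 1e9 = 1e9 / MTBF
λ = 1 / 9552 ≈ 1.047e-04 failures/hour
FIT = 1e9 / 9552 ≈ 104690 failures per 1e9 hours (nearest whole number)

λ = 1.047e-04 /h, FIT = 104690


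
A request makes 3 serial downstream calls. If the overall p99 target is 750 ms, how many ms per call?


Formula: per_stage = total_budget / stages
per_stage = 750 / 3
per_stage = 250.0 ms

250.0 ms


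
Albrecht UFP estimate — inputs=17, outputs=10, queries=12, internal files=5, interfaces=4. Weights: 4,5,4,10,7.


UFP = EI*4 + EO*5 + EQ*4 + ILF*10 + EIF*7
UFP = 17*4 + 10*5 + 12*4 + 5*10 + 4*7
UFP = 68 + 50 + 48 + 50 + 28
UFP = 244

244


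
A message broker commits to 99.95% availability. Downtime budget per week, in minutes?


Formula: allowed downtime = period * (100 - SLA) / 100
Period (week) = 10080 minutes
Unavailability fraction = (100 - 99.95) / 100
Allowed downtime = 10080 * (100 - 99.95) / 100
Allowed downtime = 5.04 minutes

5.04 minutes


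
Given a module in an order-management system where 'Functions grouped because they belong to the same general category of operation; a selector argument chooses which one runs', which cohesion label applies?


Reasoning: Grouped by category of activity, not by data or sequence
Type: Logical cohesion

Logical cohesion


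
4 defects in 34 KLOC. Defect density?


Defect density = defects / KLOC
Defect density = 4 / 34
Defect density = 0.118 defects/KLOC

0.118 defects/KLOC


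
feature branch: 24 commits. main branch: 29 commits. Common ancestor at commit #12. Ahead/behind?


Common ancestor: commit #12
feature commits after divergence: 24 - 12 = 12
main commits after divergence: 29 - 12 = 17
feature is 12 commits ahead of main
main is 17 commits ahead of feature

feature ahead: 12, main ahead: 17


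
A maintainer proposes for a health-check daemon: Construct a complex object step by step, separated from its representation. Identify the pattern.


This matches the Builder pattern

Builder


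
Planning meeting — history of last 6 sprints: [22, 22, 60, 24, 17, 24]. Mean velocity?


Formula: Avg velocity = Total points / Number of sprints
Points: [22, 22, 60, 24, 17, 24]
Sum = 22 + 22 + 60 + 24 + 17 + 24 = 169
Avg velocity = 169 / 6 = 28.17 points/sprint

28.17 points/sprint


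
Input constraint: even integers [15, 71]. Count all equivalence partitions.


Constraint: even integers in [15, 71]
Class 1: x < 15 — out-of-range invalid
Class 2: x in [15,71] but odd — wrong type invalid
Class 3: x in [15,71] and even — valid
Class 4: x > 71 — out-of-range invalid
Total equivalence classes: 4

4 equivalence classes


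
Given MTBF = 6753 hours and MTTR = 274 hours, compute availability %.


Availability = MTBF / (MTBF + MTTR)
Availability = 6753 / (6753 + 274)
Availability = 6753 / 7027
Availability = 96.1008%

96.1008%


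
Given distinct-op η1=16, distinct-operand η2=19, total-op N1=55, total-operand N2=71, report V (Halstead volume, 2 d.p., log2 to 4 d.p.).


Formula: V = N * log2(η), where N = N1 + N2 and η = η1 + η2
η = 16 + 19 = 35
N = 55 + 71 = 126
log2(35) ≈ 5.1293
V = 126 * 5.1293 = 646.29

646.29


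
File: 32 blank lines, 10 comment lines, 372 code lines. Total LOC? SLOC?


Total LOC = blank + comment + code
Total LOC = 32 + 10 + 372 = 414
SLOC (source only) = code = 372

Total LOC: 414, SLOC: 372


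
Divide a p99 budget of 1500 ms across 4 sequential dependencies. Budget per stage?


Formula: per_stage = total_budget / stages
per_stage = 1500 / 4
per_stage = 375.0 ms

375.0 ms


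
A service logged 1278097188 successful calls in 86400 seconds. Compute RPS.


Formula: throughput = requests / seconds
throughput = 1278097188 / 86400
throughput = 14792.79 requests/second

14792.79 requests/second


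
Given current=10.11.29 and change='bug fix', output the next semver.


Current: 10.11.29
Change category: 'bug fix' → patch bump
SemVer rule: patch bump → increment PATCH (MAJOR and MINOR unchanged)
New: 10.11.30

10.11.30


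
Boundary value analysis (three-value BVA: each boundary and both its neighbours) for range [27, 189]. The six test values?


Range: [27, 189]
Boundaries: just below min, min, min+1, max-1, max, just above max
Values: [26, 27, 28, 188, 189, 190]

[26, 27, 28, 188, 189, 190]


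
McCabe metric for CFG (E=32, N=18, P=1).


Formula: V(G) = E - N + 2P
V(G) = 32 - 18 + 2*1
V(G) = 14 + 2
V(G) = 16

16


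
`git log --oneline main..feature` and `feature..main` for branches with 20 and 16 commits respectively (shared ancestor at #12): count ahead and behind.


Common ancestor: commit #12
feature commits after divergence: 20 - 12 = 8
main commits after divergence: 16 - 12 = 4
feature is 8 commits ahead of main
main is 4 commits ahead of feature

feature ahead: 8, main ahead: 4


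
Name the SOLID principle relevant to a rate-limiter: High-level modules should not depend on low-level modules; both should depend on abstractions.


This describes the Dependency Inversion Principle (DIP)

Dependency Inversion Principle (DIP)


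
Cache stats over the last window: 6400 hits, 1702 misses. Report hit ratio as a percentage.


Formula: hit rate = hits / (hits + misses) * 100
hit rate = 6400 / (6400 + 1702) * 100
hit rate = 6400 / 8102 * 100
hit rate = 78.99%

78.99%


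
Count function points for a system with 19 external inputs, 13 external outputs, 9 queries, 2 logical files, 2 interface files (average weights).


UFP = EI*4 + EO*5 + EQ*4 + ILF*10 + EIF*7
UFP = 19*4 + 13*5 + 9*4 + 2*10 + 2*7
UFP = 76 + 65 + 36 + 20 + 14
UFP = 211

211


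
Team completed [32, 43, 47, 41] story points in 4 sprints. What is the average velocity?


Formula: Avg velocity = Total points / Number of sprints
Points: [32, 43, 47, 41]
Sum = 32 + 43 + 47 + 41 = 163
Avg velocity = 163 / 4 = 40.75 points/sprint

40.75 points/sprint


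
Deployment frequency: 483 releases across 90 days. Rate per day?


Formula: deployments per day = releases / days
= 483 / 90
= 5.367 deploys/day
(equivalently, 37.57 deploys/week)

5.367 deploys/day


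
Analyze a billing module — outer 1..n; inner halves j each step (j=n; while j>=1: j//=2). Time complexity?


Reasoning: n times log n
Complexity: O(n log n)

O(n log n)


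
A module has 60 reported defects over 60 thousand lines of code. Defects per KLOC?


Defect density = defects / KLOC
Defect density = 60 / 60
Defect density = 1.0 defects/KLOC

1.0 defects/KLOC


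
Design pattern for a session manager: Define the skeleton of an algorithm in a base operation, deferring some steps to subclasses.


This matches the Template Method pattern

Template Method


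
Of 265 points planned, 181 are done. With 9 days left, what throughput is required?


Formula: Required rate = Remaining points / Days left
Remaining = 265 - 181 = 84 points
Required rate = 84 / 9 = 9.33 points/day

9.33 points/day


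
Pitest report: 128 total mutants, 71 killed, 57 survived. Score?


Mutation score = killed / total * 100
Mutation score = 71 / 128 * 100
Mutation score = 55.47%

55.47%


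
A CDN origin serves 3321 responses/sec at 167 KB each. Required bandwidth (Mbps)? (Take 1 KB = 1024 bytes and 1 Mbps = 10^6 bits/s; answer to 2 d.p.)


Formula: Mbps = payload_bytes * RPS * 8 / 1e6
Payload per request = 167 KB = 167 * 1024 = 171008 bytes
Total bytes/sec = 171008 * 3321 = 567917568
Total bits/sec = 567917568 * 8 = 4543340544
Mbps = 4543340544 / 1e6 = 4543.34

4543.34 Mbps


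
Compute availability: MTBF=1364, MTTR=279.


Availability = MTBF / (MTBF + MTTR)
Availability = 1364 / (1364 + 279)
Availability = 1364 / 1643
Availability = 83.0189%

83.0189%


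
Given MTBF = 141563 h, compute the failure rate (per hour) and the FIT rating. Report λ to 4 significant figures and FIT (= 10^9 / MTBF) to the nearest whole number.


Formula: λ = 1 / MTBF; FIT = λ × 1e9 = 1e9 / MTBF
λ = 1 / 141563 ≈ 7.064e-06 failures/hour
FIT = 1e9 / 141563 ≈ 7064 failures per 1e9 hours (nearest whole number)

λ = 7.064e-06 /h, FIT = 7064


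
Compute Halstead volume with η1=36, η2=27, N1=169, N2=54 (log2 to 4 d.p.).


Formula: V = N * log2(η), where N = N1 + N2 and η = η1 + η2
η = 36 + 27 = 63
N = 169 + 54 = 223
log2(63) ≈ 5.9773
V = 223 * 5.9773 = 1332.94

1332.94


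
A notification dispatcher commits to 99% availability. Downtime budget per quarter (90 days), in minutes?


Formula: allowed downtime = period * (100 - SLA) / 100
Period (quarter (90 days)) = 129600 minutes
Unavailability fraction = (100 - 99.0) / 100
Allowed downtime = 129600 * (100 - 99.0) / 100
Allowed downtime = 1296.0 minutes

1296.0 minutes


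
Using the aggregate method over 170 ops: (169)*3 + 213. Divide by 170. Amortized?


Formula: Amortized cost = Total cost / Operations
Total cost = (169 * 3) + (1 * 213)
Total cost = 507 + 213 = 720
Amortized = 720 / 170 = 4.2353

4.2353


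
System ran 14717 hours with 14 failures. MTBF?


Formula: MTBF = Total operating time / Number of failures
MTBF = 14717 / 14
MTBF = 1051.21 hours

1051.21 hours


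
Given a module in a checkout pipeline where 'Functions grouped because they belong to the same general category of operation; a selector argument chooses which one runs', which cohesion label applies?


Reasoning: Grouped by category of activity, not by data or sequence
Type: Logical cohesion

Logical cohesion


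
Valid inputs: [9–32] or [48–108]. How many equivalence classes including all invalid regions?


Valid ranges: [9,32] and [48,108]
Class 1: x < 9 — invalid
Class 2: 9 ≤ x ≤ 32 — valid
Class 3: 32 < x < 48 — invalid (gap between ranges)
Class 4: 48 ≤ x ≤ 108 — valid
Class 5: x > 108 — invalid
Total equivalence classes: 5

5 equivalence classes
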